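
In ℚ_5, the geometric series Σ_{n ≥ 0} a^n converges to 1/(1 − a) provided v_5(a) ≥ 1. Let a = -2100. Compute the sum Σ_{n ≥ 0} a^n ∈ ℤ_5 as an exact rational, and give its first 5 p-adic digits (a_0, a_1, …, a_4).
Σ a^n = 1/(1 − a) = 1/2101;  first 5 digits = (1, 0, 1, 3, 2)

v_5(a) = 2 ≥ 1, so the series converges in ℤ_5 to 1/(1 − a) = 1/(1 − (-2100)) = 1/2101. Expand this rational in ℤ_5: compute digits iteratively via d_i = x_i mod 5, x_{i+1} = (x_i − d_i)/5. The first 5 digits are (1, 0, 1, 3, 2).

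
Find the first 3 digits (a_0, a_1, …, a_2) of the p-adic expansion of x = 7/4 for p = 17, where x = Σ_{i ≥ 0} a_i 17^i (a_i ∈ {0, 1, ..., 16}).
(a_0, …, a_2) = (6, 4, 4)

v_17(7/4) = 0 (numerator and denominator both coprime to 17), so x ∈ ℤ_17^×. Compute digits iteratively via a_i = x_i mod 17, x_{i+1} = (x_i − a_i)/17, with x_0 = x:
  x_0 = 7/4;  a_0 = 6;  x_1 = (x_0 − 6)/17 = -1/4
  x_1 = -1/4;  a_1 = 4;  x_2 = (x_1 − 4)/17 = -1/4
  x_2 = -1/4;  a_2 = 4;  x_3 = (x_2 − 4)/17 = -1/4
Digits: (6, 4, 4).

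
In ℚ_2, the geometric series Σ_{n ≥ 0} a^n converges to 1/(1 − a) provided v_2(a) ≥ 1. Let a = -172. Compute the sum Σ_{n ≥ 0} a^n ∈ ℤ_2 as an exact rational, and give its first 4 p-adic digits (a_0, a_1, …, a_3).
Σ a^n = 1/(1 − a) = 1/173;  first 4 digits = (1, 0, 1, 0)

v_2(a) = 2 ≥ 1, so the series converges in ℤ_2 to 1/(1 − a) = 1/(1 − (-172)) = 1/173. Expand this rational in ℤ_2: compute digits iteratively via d_i = x_i mod 2, x_{i+1} = (x_i − d_i)/2. The first 4 digits are (1, 0, 1, 0).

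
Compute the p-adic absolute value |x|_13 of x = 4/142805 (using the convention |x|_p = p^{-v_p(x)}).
|4/142805|_13 = 28561

Step 1 — compute v_13(x) by factoring powers of 13 out of the numerator and denominator: v_13(4/142805) = -4. Step 2 — apply |x|_p = p^{-v_p(x)} = 13^{4} = 28561.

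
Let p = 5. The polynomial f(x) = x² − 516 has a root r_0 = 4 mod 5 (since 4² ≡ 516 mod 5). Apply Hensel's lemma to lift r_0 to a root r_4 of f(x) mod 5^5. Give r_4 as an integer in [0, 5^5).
r_4 = 1629 (mod 3125)

Hensel's recurrence: r_{i+1} = r_i − f(r_i)·(f′(r_i))^{-1} mod 5^{i+2}, with f′(x) = 2x. Iterate:
  r_0 = 4 (mod 5)
  r_1 = 4 (mod 25)
  r_2 = 4 (mod 125)
  r_3 = 379 (mod 625)
  r_4 = 1629 (mod 3125)
Final: r_4 = 1629, and one checks f(r_4) ≡ 0 mod 5^5.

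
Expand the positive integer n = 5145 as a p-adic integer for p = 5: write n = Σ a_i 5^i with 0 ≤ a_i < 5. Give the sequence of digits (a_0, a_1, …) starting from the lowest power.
(a_0, a_1, …) = (0, 4, 0, 1, 3, 1)

Repeated division by 5 gives the digits low-to-high: 5145 = 4·5^1 + 1·5^3 + 3·5^4 + 1·5^5. Digit sequence: (0, 4, 0, 1, 3, 1).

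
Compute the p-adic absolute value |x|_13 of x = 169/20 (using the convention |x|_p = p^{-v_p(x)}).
|169/20|_13 = 1/169

Step 1 — compute v_13(x) by factoring powers of 13 out of the numerator and denominator: v_13(169/20) = 2. Step 2 — apply |x|_p = p^{-v_p(x)} = 13^{-2} = 1/169.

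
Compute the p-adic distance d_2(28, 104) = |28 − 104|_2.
d_2(28, 104) = 1/4

Step 1 — x − y = 28 − 104 = -76. Step 2 — v_2(-76) = 2 (factor: -76 = −(2^2 · 19); the sign does not affect v_p). Step 3 — |x − y|_2 = 2^{-2} = 1/4.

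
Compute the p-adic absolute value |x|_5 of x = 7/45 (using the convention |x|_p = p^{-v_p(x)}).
|7/45|_5 = 5

Step 1 — compute v_5(x) by factoring powers of 5 out of the numerator and denominator: v_5(7/45) = -1. Step 2 — apply |x|_p = p^{-v_p(x)} = 5^{1} = 5.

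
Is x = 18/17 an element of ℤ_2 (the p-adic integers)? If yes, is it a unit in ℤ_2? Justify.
x ∈ ℤ_2 but not a unit; v_2(x) = 1 > 0

ℤ_2 = {x ∈ ℚ_2 : v_2(x) ≥ 0} and ℤ_2^× = {x ∈ ℤ_2 : v_2(x) = 0}. Here v_2(18/17) = v_2(num) − v_2(den) = 1; compare against these criteria.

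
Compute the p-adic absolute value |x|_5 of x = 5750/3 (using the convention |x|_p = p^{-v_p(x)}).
|5750/3|_5 = 1/125

Step 1 — compute v_5(x) by factoring powers of 5 out of the numerator and denominator: v_5(5750/3) = 3. Step 2 — apply |x|_p = p^{-v_p(x)} = 5^{-3} = 1/125.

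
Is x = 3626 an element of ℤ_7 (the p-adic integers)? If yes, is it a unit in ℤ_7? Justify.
x ∈ ℤ_7 but not a unit; v_7(x) = 2 > 0

ℤ_7 = {x ∈ ℚ_7 : v_7(x) ≥ 0} and ℤ_7^× = {x ∈ ℤ_7 : v_7(x) = 0}. Here v_7(3626) = v_7(num) − v_7(den) = 2; compare against these criteria.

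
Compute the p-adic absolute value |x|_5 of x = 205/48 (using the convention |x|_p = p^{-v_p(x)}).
|205/48|_5 = 1/5

Step 1 — compute v_5(x) by factoring powers of 5 out of the numerator and denominator: v_5(205/48) = 1. Step 2 — apply |x|_p = p^{-v_p(x)} = 5^{-1} = 1/5.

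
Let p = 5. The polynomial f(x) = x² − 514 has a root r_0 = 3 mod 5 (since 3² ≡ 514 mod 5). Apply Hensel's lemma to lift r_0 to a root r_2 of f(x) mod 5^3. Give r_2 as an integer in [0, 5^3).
r_2 = 83 (mod 125)

Hensel's recurrence: r_{i+1} = r_i − f(r_i)·(f′(r_i))^{-1} mod 5^{i+2}, with f′(x) = 2x. Iterate:
  r_0 = 3 (mod 5)
  r_1 = 8 (mod 25)
  r_2 = 83 (mod 125)
Final: r_2 = 83, and one checks f(r_2) ≡ 0 mod 5^3.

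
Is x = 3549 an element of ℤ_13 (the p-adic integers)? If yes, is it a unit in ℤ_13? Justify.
x ∈ ℤ_13 but not a unit; v_13(x) = 2 > 0

ℤ_13 = {x ∈ ℚ_13 : v_13(x) ≥ 0} and ℤ_13^× = {x ∈ ℤ_13 : v_13(x) = 0}. Here v_13(3549) = v_13(num) − v_13(den) = 2; compare against these criteria.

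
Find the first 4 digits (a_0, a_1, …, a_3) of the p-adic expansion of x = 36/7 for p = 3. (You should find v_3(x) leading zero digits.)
(a_0, …, a_3) = (0, 0, 1, 2)

v_3(36/7) = 2, so a_0 = ... = a_1 = 0. Factor out: x = 3^2 · u with u = 4/7 a unit in ℤ_3. Expand u iteratively via a_{v+i} = u_i mod 3, u_{i+1} = (u_i − a_{v+i})/3:
  u_0 = 4/7;  a_2 = 1;  u_1 = (u_0 − 1)/3 = -1/7
  u_1 = -1/7;  a_3 = 2;  u_2 = (u_1 − 2)/3 = -5/7
Digits: (0, 0, 1, 2).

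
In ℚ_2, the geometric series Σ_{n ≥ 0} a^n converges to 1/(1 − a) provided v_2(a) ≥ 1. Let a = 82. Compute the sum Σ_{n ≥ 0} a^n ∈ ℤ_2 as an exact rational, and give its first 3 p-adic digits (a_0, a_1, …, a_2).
Σ a^n = 1/(1 − a) = -1/81;  first 3 digits = (1, 1, 1)

v_2(a) = 1 ≥ 1, so the series converges in ℤ_2 to 1/(1 − a) = 1/(1 − 82) = -1/81. Expand this rational in ℤ_2: compute digits iteratively via d_i = x_i mod 2, x_{i+1} = (x_i − d_i)/2. The first 3 digits are (1, 1, 1).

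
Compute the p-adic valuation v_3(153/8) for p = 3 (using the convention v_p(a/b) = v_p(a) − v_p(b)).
v_3(153/8) = 2

Factor powers of 3 from the numerator and denominator of the reduced fraction: 153 = 3^2 · 17 and 8 = 3^0 · 8. Apply v_p(a/b) = v_p(a) − v_p(b): v_3(153/8) = 2 − 0 = 2.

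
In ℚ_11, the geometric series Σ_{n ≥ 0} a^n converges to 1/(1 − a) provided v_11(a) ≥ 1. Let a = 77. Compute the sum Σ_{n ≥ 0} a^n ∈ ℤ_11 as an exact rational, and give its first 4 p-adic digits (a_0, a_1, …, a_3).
Σ a^n = 1/(1 − a) = -1/76;  first 4 digits = (1, 7, 5, 6)

v_11(a) = 1 ≥ 1, so the series converges in ℤ_11 to 1/(1 − a) = 1/(1 − 77) = -1/76. Expand this rational in ℤ_11: compute digits iteratively via d_i = x_i mod 11, x_{i+1} = (x_i − d_i)/11. The first 4 digits are (1, 7, 5, 6).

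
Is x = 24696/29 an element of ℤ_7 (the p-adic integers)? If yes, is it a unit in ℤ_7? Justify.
x ∈ ℤ_7 but not a unit; v_7(x) = 3 > 0

ℤ_7 = {x ∈ ℚ_7 : v_7(x) ≥ 0} and ℤ_7^× = {x ∈ ℤ_7 : v_7(x) = 0}. Here v_7(24696/29) = v_7(num) − v_7(den) = 3; compare against these criteria.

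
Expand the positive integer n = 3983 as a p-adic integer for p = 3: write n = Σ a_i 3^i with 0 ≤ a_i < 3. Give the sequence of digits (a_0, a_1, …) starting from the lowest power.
(a_0, a_1, …) = (2, 1, 1, 0, 1, 1, 2, 1)

Repeated division by 3 gives the digits low-to-high: 3983 = 2 + 1·3^1 + 1·3^2 + 1·3^4 + 1·3^5 + 2·3^6 + 1·3^7. Digit sequence: (2, 1, 1, 0, 1, 1, 2, 1).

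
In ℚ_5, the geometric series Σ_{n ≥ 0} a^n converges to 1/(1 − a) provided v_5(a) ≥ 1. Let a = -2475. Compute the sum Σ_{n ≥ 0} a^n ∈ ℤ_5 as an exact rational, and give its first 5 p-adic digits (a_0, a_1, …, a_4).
Σ a^n = 1/(1 − a) = 1/2476;  first 5 digits = (1, 0, 1, 0, 2)

v_5(a) = 2 ≥ 1, so the series converges in ℤ_5 to 1/(1 − a) = 1/(1 − (-2475)) = 1/2476. Expand this rational in ℤ_5: compute digits iteratively via d_i = x_i mod 5, x_{i+1} = (x_i − d_i)/5. The first 5 digits are (1, 0, 1, 0, 2).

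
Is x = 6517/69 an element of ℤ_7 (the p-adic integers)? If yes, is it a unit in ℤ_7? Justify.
x ∈ ℤ_7 but not a unit; v_7(x) = 3 > 0

ℤ_7 = {x ∈ ℚ_7 : v_7(x) ≥ 0} and ℤ_7^× = {x ∈ ℤ_7 : v_7(x) = 0}. Here v_7(6517/69) = v_7(num) − v_7(den) = 3; compare against these criteria.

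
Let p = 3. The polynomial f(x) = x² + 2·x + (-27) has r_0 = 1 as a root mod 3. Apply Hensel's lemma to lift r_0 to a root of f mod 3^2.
r_1 = 7 (mod 9)

Hensel: r_{i+1} = r_i − f(r_i)·(f′(r_i))^{-1} mod 3^{i+2}, f′(x) = 2x + 2. Iterate:
  r_0 = 1 (mod 3)
  r_1 = 7 (mod 9)
Final: r = 7 satisfies f(r) ≡ 0 mod 3^2.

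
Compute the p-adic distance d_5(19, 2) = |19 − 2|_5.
d_5(19, 2) = 1

Step 1 — x − y = 19 − 2 = 17. Step 2 — v_5(17) = 0 (factor: 17 = (5^0 · 17); the sign does not affect v_p). Step 3 — |x − y|_5 = 5^{0} = 1.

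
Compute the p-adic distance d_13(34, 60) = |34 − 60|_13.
d_13(34, 60) = 1/13

Step 1 — x − y = 34 − 60 = -26. Step 2 — v_13(-26) = 1 (factor: -26 = −(13^1 · 2); the sign does not affect v_p). Step 3 — |x − y|_13 = 13^{-1} = 1/13.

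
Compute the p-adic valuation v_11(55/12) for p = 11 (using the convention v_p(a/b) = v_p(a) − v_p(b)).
v_11(55/12) = 1

Factor powers of 11 from the numerator and denominator of the reduced fraction: 55 = 11^1 · 5 and 12 = 11^0 · 12. Apply v_p(a/b) = v_p(a) − v_p(b): v_11(55/12) = 1 − 0 = 1.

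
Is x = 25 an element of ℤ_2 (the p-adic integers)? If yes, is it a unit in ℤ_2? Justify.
x ∈ ℤ_2^× (unit); v_2(x) = 0

ℤ_2 = {x ∈ ℚ_2 : v_2(x) ≥ 0} and ℤ_2^× = {x ∈ ℤ_2 : v_2(x) = 0}. Here v_2(25) = v_2(num) − v_2(den) = 0; compare against these criteria.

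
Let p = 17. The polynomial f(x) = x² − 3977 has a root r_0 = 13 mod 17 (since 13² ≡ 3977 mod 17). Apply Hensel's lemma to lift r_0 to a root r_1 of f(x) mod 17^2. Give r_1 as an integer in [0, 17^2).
r_1 = 115 (mod 289)

Hensel's recurrence: r_{i+1} = r_i − f(r_i)·(f′(r_i))^{-1} mod 17^{i+2}, with f′(x) = 2x. Iterate:
  r_0 = 13 (mod 17)
  r_1 = 115 (mod 289)
Final: r_1 = 115, and one checks f(r_1) ≡ 0 mod 17^2.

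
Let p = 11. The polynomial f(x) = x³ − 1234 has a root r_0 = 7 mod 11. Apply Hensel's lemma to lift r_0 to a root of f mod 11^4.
r_3 = 6189 (mod 14641)

Hensel: r_{i+1} = r_i − f(r_i)/f′(r_i) mod 11^{i+2}, where f′(x) = 3x². Iterate:
  r_0 = 7 (mod 11)
  r_1 = 18 (mod 121)
  r_2 = 865 (mod 1331)
  r_3 = 6189 (mod 14641)
Final: r = 6189 with f(r) ≡ 0 mod 11^4.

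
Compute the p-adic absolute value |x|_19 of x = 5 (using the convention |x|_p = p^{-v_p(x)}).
|5|_19 = 1

Step 1 — compute v_19(x) by factoring powers of 19 out of the numerator and denominator: v_19(5) = 0. Step 2 — apply |x|_p = p^{-v_p(x)} = 19^{0} = 1.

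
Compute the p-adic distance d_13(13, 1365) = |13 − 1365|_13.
d_13(13, 1365) = 1/169

Step 1 — x − y = 13 − 1365 = -1352. Step 2 — v_13(-1352) = 2 (factor: -1352 = −(13^2 · 8); the sign does not affect v_p). Step 3 — |x − y|_13 = 13^{-2} = 1/169.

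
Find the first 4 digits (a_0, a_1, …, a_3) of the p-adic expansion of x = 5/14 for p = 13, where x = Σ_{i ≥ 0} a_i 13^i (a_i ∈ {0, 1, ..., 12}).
(a_0, …, a_3) = (5, 8, 4, 8)

v_13(5/14) = 0 (numerator and denominator both coprime to 13), so x ∈ ℤ_13^×. Compute digits iteratively via a_i = x_i mod 13, x_{i+1} = (x_i − a_i)/13, with x_0 = x:
  x_0 = 5/14;  a_0 = 5;  x_1 = (x_0 − 5)/13 = -5/14
  x_1 = -5/14;  a_1 = 8;  x_2 = (x_1 − 8)/13 = -9/14
  x_2 = -9/14;  a_2 = 4;  x_3 = (x_2 − 4)/13 = -5/14
  x_3 = -5/14;  a_3 = 8;  x_4 = (x_3 − 8)/13 = -9/14
Digits: (5, 8, 4, 8).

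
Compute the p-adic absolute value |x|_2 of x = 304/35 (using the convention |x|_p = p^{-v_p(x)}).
|304/35|_2 = 1/16

Step 1 — compute v_2(x) by factoring powers of 2 out of the numerator and denominator: v_2(304/35) = 4. Step 2 — apply |x|_p = p^{-v_p(x)} = 2^{-4} = 1/16.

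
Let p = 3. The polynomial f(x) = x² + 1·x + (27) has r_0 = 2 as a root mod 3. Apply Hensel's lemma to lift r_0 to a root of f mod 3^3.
r_2 = 26 (mod 27)

Hensel: r_{i+1} = r_i − f(r_i)·(f′(r_i))^{-1} mod 3^{i+2}, f′(x) = 2x + 1. Iterate:
  r_0 = 2 (mod 3)
  r_1 = 8 (mod 9)
  r_2 = 26 (mod 27)
Final: r = 26 satisfies f(r) ≡ 0 mod 3^3.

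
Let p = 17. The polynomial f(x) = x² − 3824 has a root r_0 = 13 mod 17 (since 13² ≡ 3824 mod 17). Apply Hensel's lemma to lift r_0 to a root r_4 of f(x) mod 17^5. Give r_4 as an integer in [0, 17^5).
r_4 = 332448 (mod 1419857)

Hensel's recurrence: r_{i+1} = r_i − f(r_i)·(f′(r_i))^{-1} mod 17^{i+2}, with f′(x) = 2x. Iterate:
  r_0 = 13 (mod 17)
  r_1 = 98 (mod 289)
  r_2 = 3277 (mod 4913)
  r_3 = 81885 (mod 83521)
  r_4 = 332448 (mod 1419857)
Final: r_4 = 332448, and one checks f(r_4) ≡ 0 mod 17^5.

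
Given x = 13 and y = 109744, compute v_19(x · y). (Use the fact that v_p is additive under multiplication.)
v_19(1426672) = 3

v_p(x) = 0 (factor: 13 = 19^0 · 13); v_p(y) = 3 (factor: 109744 = 19^3 · 16). Additivity: v_p(xy) = v_p(x) + v_p(y) = 0 + 3 = 3. (Direct check: xy = 1426672 = 19^3 · (208).)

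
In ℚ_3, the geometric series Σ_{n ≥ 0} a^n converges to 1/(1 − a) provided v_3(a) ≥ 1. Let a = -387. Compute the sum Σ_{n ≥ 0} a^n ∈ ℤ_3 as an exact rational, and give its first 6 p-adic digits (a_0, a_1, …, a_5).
Σ a^n = 1/(1 − a) = 1/388;  first 6 digits = (1, 0, 2, 0, 2, 2)

v_3(a) = 2 ≥ 1, so the series converges in ℤ_3 to 1/(1 − a) = 1/(1 − (-387)) = 1/388. Expand this rational in ℤ_3: compute digits iteratively via d_i = x_i mod 3, x_{i+1} = (x_i − d_i)/3. The first 6 digits are (1, 0, 2, 0, 2, 2).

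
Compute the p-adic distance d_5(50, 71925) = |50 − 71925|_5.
d_5(50, 71925) = 1/3125

Step 1 — x − y = 50 − 71925 = -71875. Step 2 — v_5(-71875) = 5 (factor: -71875 = −(5^5 · 23); the sign does not affect v_p). Step 3 — |x − y|_5 = 5^{-5} = 1/3125.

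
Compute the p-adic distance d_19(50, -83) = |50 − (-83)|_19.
d_19(50, -83) = 1/19

Step 1 — x − y = 50 − (-83) = 133. Step 2 — v_19(133) = 1 (factor: 133 = (19^1 · 7); the sign does not affect v_p). Step 3 — |x − y|_19 = 19^{-1} = 1/19.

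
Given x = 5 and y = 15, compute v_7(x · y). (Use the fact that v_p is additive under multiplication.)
v_7(75) = 0

v_p(x) = 0 (factor: 5 = 7^0 · 5); v_p(y) = 0 (factor: 15 = 7^0 · 15). Additivity: v_p(xy) = v_p(x) + v_p(y) = 0 + 0 = 0. (Direct check: xy = 75 = 7^0 · (75).)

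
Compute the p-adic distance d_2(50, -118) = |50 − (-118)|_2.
d_2(50, -118) = 1/8

Step 1 — x − y = 50 − (-118) = 168. Step 2 — v_2(168) = 3 (factor: 168 = (2^3 · 21); the sign does not affect v_p). Step 3 — |x − y|_2 = 2^{-3} = 1/8.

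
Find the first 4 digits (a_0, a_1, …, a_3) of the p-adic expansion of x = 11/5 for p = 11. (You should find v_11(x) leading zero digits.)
(a_0, …, a_3) = (0, 9, 8, 8)

v_11(11/5) = 1, so a_0 = ... = a_0 = 0. Factor out: x = 11^1 · u with u = 1/5 a unit in ℤ_11. Expand u iteratively via a_{v+i} = u_i mod 11, u_{i+1} = (u_i − a_{v+i})/11:
  u_0 = 1/5;  a_1 = 9;  u_1 = (u_0 − 9)/11 = -4/5
  u_1 = -4/5;  a_2 = 8;  u_2 = (u_1 − 8)/11 = -4/5
  u_2 = -4/5;  a_3 = 8;  u_3 = (u_2 − 8)/11 = -4/5
Digits: (0, 9, 8, 8).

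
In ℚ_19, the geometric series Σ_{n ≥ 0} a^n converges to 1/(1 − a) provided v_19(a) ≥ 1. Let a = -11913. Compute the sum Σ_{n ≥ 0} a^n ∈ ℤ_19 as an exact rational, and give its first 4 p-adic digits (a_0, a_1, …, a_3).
Σ a^n = 1/(1 − a) = 1/11914;  first 4 digits = (1, 0, 5, 17)

v_19(a) = 2 ≥ 1, so the series converges in ℤ_19 to 1/(1 − a) = 1/(1 − (-11913)) = 1/11914. Expand this rational in ℤ_19: compute digits iteratively via d_i = x_i mod 19, x_{i+1} = (x_i − d_i)/19. The first 4 digits are (1, 0, 5, 17).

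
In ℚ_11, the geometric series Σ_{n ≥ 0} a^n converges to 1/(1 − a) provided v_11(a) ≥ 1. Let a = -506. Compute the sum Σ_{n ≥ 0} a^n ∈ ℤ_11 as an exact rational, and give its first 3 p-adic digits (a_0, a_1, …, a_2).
Σ a^n = 1/(1 − a) = 1/507;  first 3 digits = (1, 9, 10)

v_11(a) = 1 ≥ 1, so the series converges in ℤ_11 to 1/(1 − a) = 1/(1 − (-506)) = 1/507. Expand this rational in ℤ_11: compute digits iteratively via d_i = x_i mod 11, x_{i+1} = (x_i − d_i)/11. The first 3 digits are (1, 9, 10).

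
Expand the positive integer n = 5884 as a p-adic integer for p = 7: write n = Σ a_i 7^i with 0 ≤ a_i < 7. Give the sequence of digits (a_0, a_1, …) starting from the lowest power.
(a_0, a_1, …) = (4, 0, 1, 3, 2)

Repeated division by 7 gives the digits low-to-high: 5884 = 4 + 1·7^2 + 3·7^3 + 2·7^4. Digit sequence: (4, 0, 1, 3, 2).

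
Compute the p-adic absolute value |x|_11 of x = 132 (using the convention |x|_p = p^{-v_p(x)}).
|132|_11 = 1/11

Step 1 — compute v_11(x) by factoring powers of 11 out of the numerator and denominator: v_11(132) = 1. Step 2 — apply |x|_p = p^{-v_p(x)} = 11^{-1} = 1/11.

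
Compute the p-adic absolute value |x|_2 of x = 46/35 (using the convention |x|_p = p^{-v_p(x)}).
|46/35|_2 = 1/2

Step 1 — compute v_2(x) by factoring powers of 2 out of the numerator and denominator: v_2(46/35) = 1. Step 2 — apply |x|_p = p^{-v_p(x)} = 2^{-1} = 1/2.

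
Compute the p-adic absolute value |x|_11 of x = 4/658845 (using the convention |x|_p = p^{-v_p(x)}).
|4/658845|_11 = 14641

Step 1 — compute v_11(x) by factoring powers of 11 out of the numerator and denominator: v_11(4/658845) = -4. Step 2 — apply |x|_p = p^{-v_p(x)} = 11^{4} = 14641.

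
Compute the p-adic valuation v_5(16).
v_5(16) = 0

v_5(n) is the largest exponent k such that 5^k divides n. Factor out: 16 = 5^0 · 16. (Sign doesn't affect v_p.) So v_5(16) = 0.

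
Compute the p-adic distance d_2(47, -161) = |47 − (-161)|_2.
d_2(47, -161) = 1/16

Step 1 — x − y = 47 − (-161) = 208. Step 2 — v_2(208) = 4 (factor: 208 = (2^4 · 13); the sign does not affect v_p). Step 3 — |x − y|_2 = 2^{-4} = 1/16.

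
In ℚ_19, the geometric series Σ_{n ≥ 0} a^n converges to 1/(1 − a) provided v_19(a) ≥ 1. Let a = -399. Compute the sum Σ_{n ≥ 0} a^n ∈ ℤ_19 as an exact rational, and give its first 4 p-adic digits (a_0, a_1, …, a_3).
Σ a^n = 1/(1 − a) = 1/400;  first 4 digits = (1, 17, 2, 15)

v_19(a) = 1 ≥ 1, so the series converges in ℤ_19 to 1/(1 − a) = 1/(1 − (-399)) = 1/400. Expand this rational in ℤ_19: compute digits iteratively via d_i = x_i mod 19, x_{i+1} = (x_i − d_i)/19. The first 4 digits are (1, 17, 2, 15).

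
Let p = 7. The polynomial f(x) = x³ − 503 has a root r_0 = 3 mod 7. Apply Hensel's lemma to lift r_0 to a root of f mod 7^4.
r_3 = 311 (mod 2401)

Hensel: r_{i+1} = r_i − f(r_i)/f′(r_i) mod 7^{i+2}, where f′(x) = 3x². Iterate:
  r_0 = 3 (mod 7)
  r_1 = 17 (mod 49)
  r_2 = 311 (mod 343)
  r_3 = 311 (mod 2401)
Final: r = 311 with f(r) ≡ 0 mod 7^4.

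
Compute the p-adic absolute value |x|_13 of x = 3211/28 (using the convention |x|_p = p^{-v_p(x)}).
|3211/28|_13 = 1/169

Step 1 — compute v_13(x) by factoring powers of 13 out of the numerator and denominator: v_13(3211/28) = 2. Step 2 — apply |x|_p = p^{-v_p(x)} = 13^{-2} = 1/169.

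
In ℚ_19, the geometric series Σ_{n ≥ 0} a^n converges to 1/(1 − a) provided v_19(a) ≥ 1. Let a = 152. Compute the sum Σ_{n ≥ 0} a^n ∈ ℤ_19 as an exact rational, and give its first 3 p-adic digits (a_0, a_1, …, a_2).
Σ a^n = 1/(1 − a) = -1/151;  first 3 digits = (1, 8, 7)

v_19(a) = 1 ≥ 1, so the series converges in ℤ_19 to 1/(1 − a) = 1/(1 − 152) = -1/151. Expand this rational in ℤ_19: compute digits iteratively via d_i = x_i mod 19, x_{i+1} = (x_i − d_i)/19. The first 3 digits are (1, 8, 7).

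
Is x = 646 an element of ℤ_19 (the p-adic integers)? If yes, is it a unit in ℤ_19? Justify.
x ∈ ℤ_19 but not a unit; v_19(x) = 1 > 0

ℤ_19 = {x ∈ ℚ_19 : v_19(x) ≥ 0} and ℤ_19^× = {x ∈ ℤ_19 : v_19(x) = 0}. Here v_19(646) = v_19(num) − v_19(den) = 1; compare against these criteria.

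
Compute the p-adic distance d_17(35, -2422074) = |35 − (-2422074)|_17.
d_17(35, -2422074) = 1/83521

Step 1 — x − y = 35 − (-2422074) = 2422109. Step 2 — v_17(2422109) = 4 (factor: 2422109 = (17^4 · 29); the sign does not affect v_p). Step 3 — |x − y|_17 = 17^{-4} = 1/83521.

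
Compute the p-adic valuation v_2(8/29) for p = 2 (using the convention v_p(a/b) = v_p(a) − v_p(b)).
v_2(8/29) = 3

Factor powers of 2 from the numerator and denominator of the reduced fraction: 8 = 2^3 · 1 and 29 = 2^0 · 29. Apply v_p(a/b) = v_p(a) − v_p(b): v_2(8/29) = 3 − 0 = 3.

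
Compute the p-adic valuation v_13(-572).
v_13(-572) = 1

v_13(n) is the largest exponent k such that 13^k divides n. Factor out: -572 = -13^1 · 44. (Sign doesn't affect v_p.) So v_13(-572) = 1.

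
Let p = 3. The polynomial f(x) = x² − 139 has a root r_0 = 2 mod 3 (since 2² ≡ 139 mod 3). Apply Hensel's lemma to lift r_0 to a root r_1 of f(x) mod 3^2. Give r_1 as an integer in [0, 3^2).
r_1 = 2 (mod 9)

Hensel's recurrence: r_{i+1} = r_i − f(r_i)·(f′(r_i))^{-1} mod 3^{i+2}, with f′(x) = 2x. Iterate:
  r_0 = 2 (mod 3)
  r_1 = 2 (mod 9)
Final: r_1 = 2, and one checks f(r_1) ≡ 0 mod 3^2.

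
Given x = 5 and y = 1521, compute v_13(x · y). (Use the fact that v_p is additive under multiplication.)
v_13(7605) = 2

v_p(x) = 0 (factor: 5 = 13^0 · 5); v_p(y) = 2 (factor: 1521 = 13^2 · 9). Additivity: v_p(xy) = v_p(x) + v_p(y) = 0 + 2 = 2. (Direct check: xy = 7605 = 13^2 · (45).)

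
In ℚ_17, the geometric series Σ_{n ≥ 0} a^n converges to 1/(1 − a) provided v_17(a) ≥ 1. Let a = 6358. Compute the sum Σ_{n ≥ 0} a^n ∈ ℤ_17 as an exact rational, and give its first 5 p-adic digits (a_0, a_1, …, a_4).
Σ a^n = 1/(1 − a) = -1/6357;  first 5 digits = (1, 0, 5, 1, 8)

v_17(a) = 2 ≥ 1, so the series converges in ℤ_17 to 1/(1 − a) = 1/(1 − 6358) = -1/6357. Expand this rational in ℤ_17: compute digits iteratively via d_i = x_i mod 17, x_{i+1} = (x_i − d_i)/17. The first 5 digits are (1, 0, 5, 1, 8).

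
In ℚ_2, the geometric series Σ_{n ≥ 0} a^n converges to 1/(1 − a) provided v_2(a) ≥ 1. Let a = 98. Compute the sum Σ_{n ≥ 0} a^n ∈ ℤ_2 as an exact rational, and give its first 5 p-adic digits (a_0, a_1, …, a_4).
Σ a^n = 1/(1 − a) = -1/97;  first 5 digits = (1, 1, 1, 1, 1)

v_2(a) = 1 ≥ 1, so the series converges in ℤ_2 to 1/(1 − a) = 1/(1 − 98) = -1/97. Expand this rational in ℤ_2: compute digits iteratively via d_i = x_i mod 2, x_{i+1} = (x_i − d_i)/2. The first 5 digits are (1, 1, 1, 1, 1).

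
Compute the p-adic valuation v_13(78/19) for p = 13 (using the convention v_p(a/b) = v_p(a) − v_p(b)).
v_13(78/19) = 1

Factor powers of 13 from the numerator and denominator of the reduced fraction: 78 = 13^1 · 6 and 19 = 13^0 · 19. Apply v_p(a/b) = v_p(a) − v_p(b): v_13(78/19) = 1 − 0 = 1.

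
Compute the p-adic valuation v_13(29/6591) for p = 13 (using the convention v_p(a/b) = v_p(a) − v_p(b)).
v_13(29/6591) = -3

Factor powers of 13 from the numerator and denominator of the reduced fraction: 29 = 13^0 · 29 and 6591 = 13^3 · 3. Apply v_p(a/b) = v_p(a) − v_p(b): v_13(29/6591) = 0 − 3 = -3.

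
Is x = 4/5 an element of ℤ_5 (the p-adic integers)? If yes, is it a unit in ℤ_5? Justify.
x ∉ ℤ_5 (v_5(x) = -1 < 0)

ℤ_5 = {x ∈ ℚ_5 : v_5(x) ≥ 0} and ℤ_5^× = {x ∈ ℤ_5 : v_5(x) = 0}. Here v_5(4/5) = v_5(num) − v_5(den) = -1; compare against these criteria.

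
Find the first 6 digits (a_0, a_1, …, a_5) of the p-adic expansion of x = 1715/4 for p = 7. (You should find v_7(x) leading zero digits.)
(a_0, …, a_5) = (0, 0, 0, 3, 5, 1)

v_7(1715/4) = 3, so a_0 = ... = a_2 = 0. Factor out: x = 7^3 · u with u = 5/4 a unit in ℤ_7. Expand u iteratively via a_{v+i} = u_i mod 7, u_{i+1} = (u_i − a_{v+i})/7:
  u_0 = 5/4;  a_3 = 3;  u_1 = (u_0 − 3)/7 = -1/4
  u_1 = -1/4;  a_4 = 5;  u_2 = (u_1 − 5)/7 = -3/4
  u_2 = -3/4;  a_5 = 1;  u_3 = (u_2 − 1)/7 = -1/4
Digits: (0, 0, 0, 3, 5, 1).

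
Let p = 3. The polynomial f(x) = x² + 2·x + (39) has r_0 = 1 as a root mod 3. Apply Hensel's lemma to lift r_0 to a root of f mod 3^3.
r_2 = 22 (mod 27)

Hensel: r_{i+1} = r_i − f(r_i)·(f′(r_i))^{-1} mod 3^{i+2}, f′(x) = 2x + 2. Iterate:
  r_0 = 1 (mod 3)
  r_1 = 4 (mod 9)
  r_2 = 22 (mod 27)
Final: r = 22 satisfies f(r) ≡ 0 mod 3^3.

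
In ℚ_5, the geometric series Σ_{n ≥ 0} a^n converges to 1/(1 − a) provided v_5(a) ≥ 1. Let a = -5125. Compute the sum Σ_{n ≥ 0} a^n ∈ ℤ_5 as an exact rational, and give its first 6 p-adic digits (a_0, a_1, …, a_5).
Σ a^n = 1/(1 − a) = 1/5126;  first 6 digits = (1, 0, 0, 4, 1, 3)

v_5(a) = 3 ≥ 1, so the series converges in ℤ_5 to 1/(1 − a) = 1/(1 − (-5125)) = 1/5126. Expand this rational in ℤ_5: compute digits iteratively via d_i = x_i mod 5, x_{i+1} = (x_i − d_i)/5. The first 6 digits are (1, 0, 0, 4, 1, 3).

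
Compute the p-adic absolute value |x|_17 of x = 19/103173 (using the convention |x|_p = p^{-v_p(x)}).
|19/103173|_17 = 4913

Step 1 — compute v_17(x) by factoring powers of 17 out of the numerator and denominator: v_17(19/103173) = -3. Step 2 — apply |x|_p = p^{-v_p(x)} = 17^{3} = 4913.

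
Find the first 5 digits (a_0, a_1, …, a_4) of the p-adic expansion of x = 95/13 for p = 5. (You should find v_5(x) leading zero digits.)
(a_0, …, a_4) = (0, 3, 2, 3, 2)

v_5(95/13) = 1, so a_0 = ... = a_0 = 0. Factor out: x = 5^1 · u with u = 19/13 a unit in ℤ_5. Expand u iteratively via a_{v+i} = u_i mod 5, u_{i+1} = (u_i − a_{v+i})/5:
  u_0 = 19/13;  a_1 = 3;  u_1 = (u_0 − 3)/5 = -4/13
  u_1 = -4/13;  a_2 = 2;  u_2 = (u_1 − 2)/5 = -6/13
  u_2 = -6/13;  a_3 = 3;  u_3 = (u_2 − 3)/5 = -9/13
  u_3 = -9/13;  a_4 = 2;  u_4 = (u_3 − 2)/5 = -7/13
Digits: (0, 3, 2, 3, 2).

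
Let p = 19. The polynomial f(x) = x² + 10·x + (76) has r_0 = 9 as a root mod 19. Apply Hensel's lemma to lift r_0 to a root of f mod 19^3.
r_2 = 2308 (mod 6859)

Hensel: r_{i+1} = r_i − f(r_i)·(f′(r_i))^{-1} mod 19^{i+2}, f′(x) = 2x + 10. Iterate:
  r_0 = 9 (mod 19)
  r_1 = 142 (mod 361)
  r_2 = 2308 (mod 6859)
Final: r = 2308 satisfies f(r) ≡ 0 mod 19^3.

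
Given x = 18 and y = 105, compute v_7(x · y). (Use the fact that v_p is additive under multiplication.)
v_7(1890) = 1

v_p(x) = 0 (factor: 18 = 7^0 · 18); v_p(y) = 1 (factor: 105 = 7^1 · 15). Additivity: v_p(xy) = v_p(x) + v_p(y) = 0 + 1 = 1. (Direct check: xy = 1890 = 7^1 · (270).)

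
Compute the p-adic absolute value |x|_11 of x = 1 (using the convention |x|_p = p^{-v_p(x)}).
|1|_11 = 1

Step 1 — compute v_11(x) by factoring powers of 11 out of the numerator and denominator: v_11(1) = 0. Step 2 — apply |x|_p = p^{-v_p(x)} = 11^{0} = 1.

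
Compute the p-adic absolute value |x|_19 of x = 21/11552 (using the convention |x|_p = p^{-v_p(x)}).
|21/11552|_19 = 361

Step 1 — compute v_19(x) by factoring powers of 19 out of the numerator and denominator: v_19(21/11552) = -2. Step 2 — apply |x|_p = p^{-v_p(x)} = 19^{2} = 361.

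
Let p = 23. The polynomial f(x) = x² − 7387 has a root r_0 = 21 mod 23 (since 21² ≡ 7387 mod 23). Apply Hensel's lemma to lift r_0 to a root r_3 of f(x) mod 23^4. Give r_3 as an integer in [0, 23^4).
r_3 = 54623 (mod 279841)

Hensel's recurrence: r_{i+1} = r_i − f(r_i)·(f′(r_i))^{-1} mod 23^{i+2}, with f′(x) = 2x. Iterate:
  r_0 = 21 (mod 23)
  r_1 = 136 (mod 529)
  r_2 = 5955 (mod 12167)
  r_3 = 54623 (mod 279841)
Final: r_3 = 54623, and one checks f(r_3) ≡ 0 mod 23^4.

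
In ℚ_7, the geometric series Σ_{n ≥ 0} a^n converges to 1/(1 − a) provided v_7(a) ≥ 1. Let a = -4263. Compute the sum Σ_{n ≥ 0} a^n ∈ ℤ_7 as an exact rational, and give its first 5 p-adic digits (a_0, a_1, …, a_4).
Σ a^n = 1/(1 − a) = 1/4264;  first 5 digits = (1, 0, 4, 1, 0)

v_7(a) = 2 ≥ 1, so the series converges in ℤ_7 to 1/(1 − a) = 1/(1 − (-4263)) = 1/4264. Expand this rational in ℤ_7: compute digits iteratively via d_i = x_i mod 7, x_{i+1} = (x_i − d_i)/7. The first 5 digits are (1, 0, 4, 1, 0).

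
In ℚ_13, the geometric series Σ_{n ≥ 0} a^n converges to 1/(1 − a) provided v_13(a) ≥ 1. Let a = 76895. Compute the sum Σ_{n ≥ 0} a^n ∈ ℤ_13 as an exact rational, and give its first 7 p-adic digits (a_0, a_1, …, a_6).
Σ a^n = 1/(1 − a) = -1/76894;  first 7 digits = (1, 0, 0, 9, 2, 0, 3)

v_13(a) = 3 ≥ 1, so the series converges in ℤ_13 to 1/(1 − a) = 1/(1 − 76895) = -1/76894. Expand this rational in ℤ_13: compute digits iteratively via d_i = x_i mod 13, x_{i+1} = (x_i − d_i)/13. The first 7 digits are (1, 0, 0, 9, 2, 0, 3).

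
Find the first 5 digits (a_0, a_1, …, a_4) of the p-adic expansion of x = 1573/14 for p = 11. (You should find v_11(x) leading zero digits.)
(a_0, …, a_4) = (0, 0, 8, 8, 0)

v_11(1573/14) = 2, so a_0 = ... = a_1 = 0. Factor out: x = 11^2 · u with u = 13/14 a unit in ℤ_11. Expand u iteratively via a_{v+i} = u_i mod 11, u_{i+1} = (u_i − a_{v+i})/11:
  u_0 = 13/14;  a_2 = 8;  u_1 = (u_0 − 8)/11 = -9/14
  u_1 = -9/14;  a_3 = 8;  u_2 = (u_1 − 8)/11 = -11/14
  u_2 = -11/14;  a_4 = 0;  u_3 = (u_2 − 0)/11 = -1/14
Digits: (0, 0, 8, 8, 0).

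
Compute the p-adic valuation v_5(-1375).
v_5(-1375) = 3

v_5(n) is the largest exponent k such that 5^k divides n. Factor out: -1375 = -5^3 · 11. (Sign doesn't affect v_p.) So v_5(-1375) = 3.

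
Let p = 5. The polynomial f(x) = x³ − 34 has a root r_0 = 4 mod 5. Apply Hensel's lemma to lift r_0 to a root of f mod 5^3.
r_2 = 119 (mod 125)

Hensel: r_{i+1} = r_i − f(r_i)/f′(r_i) mod 5^{i+2}, where f′(x) = 3x². Iterate:
  r_0 = 4 (mod 5)
  r_1 = 19 (mod 25)
  r_2 = 119 (mod 125)
Final: r = 119 with f(r) ≡ 0 mod 5^3.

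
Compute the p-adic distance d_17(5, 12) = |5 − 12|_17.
d_17(5, 12) = 1

Step 1 — x − y = 5 − 12 = -7. Step 2 — v_17(-7) = 0 (factor: -7 = −(17^0 · 7); the sign does not affect v_p). Step 3 — |x − y|_17 = 17^{0} = 1.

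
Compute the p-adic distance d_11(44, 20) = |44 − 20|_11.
d_11(44, 20) = 1

Step 1 — x − y = 44 − 20 = 24. Step 2 — v_11(24) = 0 (factor: 24 = (11^0 · 24); the sign does not affect v_p). Step 3 — |x − y|_11 = 11^{0} = 1.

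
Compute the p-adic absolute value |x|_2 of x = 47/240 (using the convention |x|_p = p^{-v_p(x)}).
|47/240|_2 = 16

Step 1 — compute v_2(x) by factoring powers of 2 out of the numerator and denominator: v_2(47/240) = -4. Step 2 — apply |x|_p = p^{-v_p(x)} = 2^{4} = 16.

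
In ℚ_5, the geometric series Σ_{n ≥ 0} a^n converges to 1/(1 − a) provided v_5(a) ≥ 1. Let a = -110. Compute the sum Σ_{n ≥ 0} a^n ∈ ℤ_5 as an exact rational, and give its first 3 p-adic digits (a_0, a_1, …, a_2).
Σ a^n = 1/(1 − a) = 1/111;  first 3 digits = (1, 3, 4)

v_5(a) = 1 ≥ 1, so the series converges in ℤ_5 to 1/(1 − a) = 1/(1 − (-110)) = 1/111. Expand this rational in ℤ_5: compute digits iteratively via d_i = x_i mod 5, x_{i+1} = (x_i − d_i)/5. The first 3 digits are (1, 3, 4).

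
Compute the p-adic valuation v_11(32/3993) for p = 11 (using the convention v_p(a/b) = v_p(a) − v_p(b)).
v_11(32/3993) = -3

Factor powers of 11 from the numerator and denominator of the reduced fraction: 32 = 11^0 · 32 and 3993 = 11^3 · 3. Apply v_p(a/b) = v_p(a) − v_p(b): v_11(32/3993) = 0 − 3 = -3.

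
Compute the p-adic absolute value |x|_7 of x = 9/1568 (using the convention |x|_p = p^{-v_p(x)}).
|9/1568|_7 = 49

Step 1 — compute v_7(x) by factoring powers of 7 out of the numerator and denominator: v_7(9/1568) = -2. Step 2 — apply |x|_p = p^{-v_p(x)} = 7^{2} = 49.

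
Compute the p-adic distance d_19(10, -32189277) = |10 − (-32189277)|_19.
d_19(10, -32189277) = 1/2476099

Step 1 — x − y = 10 − (-32189277) = 32189287. Step 2 — v_19(32189287) = 5 (factor: 32189287 = (19^5 · 13); the sign does not affect v_p). Step 3 — |x − y|_19 = 19^{-5} = 1/2476099.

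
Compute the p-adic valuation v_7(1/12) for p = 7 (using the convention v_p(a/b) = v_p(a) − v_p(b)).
v_7(1/12) = 0

Factor powers of 7 from the numerator and denominator of the reduced fraction: 1 = 7^0 · 1 and 12 = 7^0 · 12. Apply v_p(a/b) = v_p(a) − v_p(b): v_7(1/12) = 0 − 0 = 0.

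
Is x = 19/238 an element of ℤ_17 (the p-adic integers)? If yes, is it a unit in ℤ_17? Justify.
x ∉ ℤ_17 (v_17(x) = -1 < 0)

ℤ_17 = {x ∈ ℚ_17 : v_17(x) ≥ 0} and ℤ_17^× = {x ∈ ℤ_17 : v_17(x) = 0}. Here v_17(19/238) = v_17(num) − v_17(den) = -1; compare against these criteria.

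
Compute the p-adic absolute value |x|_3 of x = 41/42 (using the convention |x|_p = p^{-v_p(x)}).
|41/42|_3 = 3

Step 1 — compute v_3(x) by factoring powers of 3 out of the numerator and denominator: v_3(41/42) = -1. Step 2 — apply |x|_p = p^{-v_p(x)} = 3^{1} = 3.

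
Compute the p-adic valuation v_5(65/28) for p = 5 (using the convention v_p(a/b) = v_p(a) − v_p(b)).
v_5(65/28) = 1

Factor powers of 5 from the numerator and denominator of the reduced fraction: 65 = 5^1 · 13 and 28 = 5^0 · 28. Apply v_p(a/b) = v_p(a) − v_p(b): v_5(65/28) = 1 − 0 = 1.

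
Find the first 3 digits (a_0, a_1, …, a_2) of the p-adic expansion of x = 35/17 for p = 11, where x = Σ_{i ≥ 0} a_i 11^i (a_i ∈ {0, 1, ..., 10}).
(a_0, …, a_2) = (4, 5, 6)

v_11(35/17) = 0 (numerator and denominator both coprime to 11), so x ∈ ℤ_11^×. Compute digits iteratively via a_i = x_i mod 11, x_{i+1} = (x_i − a_i)/11, with x_0 = x:
  x_0 = 35/17;  a_0 = 4;  x_1 = (x_0 − 4)/11 = -3/17
  x_1 = -3/17;  a_1 = 5;  x_2 = (x_1 − 5)/11 = -8/17
  x_2 = -8/17;  a_2 = 6;  x_3 = (x_2 − 6)/11 = -10/17
Digits: (4, 5, 6).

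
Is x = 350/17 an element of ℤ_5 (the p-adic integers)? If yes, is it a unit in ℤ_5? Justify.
x ∈ ℤ_5 but not a unit; v_5(x) = 2 > 0

ℤ_5 = {x ∈ ℚ_5 : v_5(x) ≥ 0} and ℤ_5^× = {x ∈ ℤ_5 : v_5(x) = 0}. Here v_5(350/17) = v_5(num) − v_5(den) = 2; compare against these criteria.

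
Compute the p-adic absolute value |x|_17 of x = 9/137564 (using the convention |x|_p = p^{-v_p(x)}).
|9/137564|_17 = 4913

Step 1 — compute v_17(x) by factoring powers of 17 out of the numerator and denominator: v_17(9/137564) = -3. Step 2 — apply |x|_p = p^{-v_p(x)} = 17^{3} = 4913.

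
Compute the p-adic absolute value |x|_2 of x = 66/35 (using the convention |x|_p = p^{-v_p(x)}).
|66/35|_2 = 1/2

Step 1 — compute v_2(x) by factoring powers of 2 out of the numerator and denominator: v_2(66/35) = 1. Step 2 — apply |x|_p = p^{-v_p(x)} = 2^{-1} = 1/2.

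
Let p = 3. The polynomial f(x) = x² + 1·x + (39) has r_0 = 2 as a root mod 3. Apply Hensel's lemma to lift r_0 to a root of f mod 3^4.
r_3 = 74 (mod 81)

Hensel: r_{i+1} = r_i − f(r_i)·(f′(r_i))^{-1} mod 3^{i+2}, f′(x) = 2x + 1. Iterate:
  r_0 = 2 (mod 3)
  r_1 = 2 (mod 9)
  r_2 = 20 (mod 27)
  r_3 = 74 (mod 81)
Final: r = 74 satisfies f(r) ≡ 0 mod 3^4.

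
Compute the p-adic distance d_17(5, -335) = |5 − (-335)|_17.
d_17(5, -335) = 1/17

Step 1 — x − y = 5 − (-335) = 340. Step 2 — v_17(340) = 1 (factor: 340 = (17^1 · 20); the sign does not affect v_p). Step 3 — |x − y|_17 = 17^{-1} = 1/17.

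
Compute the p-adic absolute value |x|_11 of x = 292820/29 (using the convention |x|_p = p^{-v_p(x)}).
|292820/29|_11 = 1/14641

Step 1 — compute v_11(x) by factoring powers of 11 out of the numerator and denominator: v_11(292820/29) = 4. Step 2 — apply |x|_p = p^{-v_p(x)} = 11^{-4} = 1/14641.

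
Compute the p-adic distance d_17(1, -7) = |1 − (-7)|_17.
d_17(1, -7) = 1

Step 1 — x − y = 1 − (-7) = 8. Step 2 — v_17(8) = 0 (factor: 8 = (17^0 · 8); the sign does not affect v_p). Step 3 — |x − y|_17 = 17^{0} = 1.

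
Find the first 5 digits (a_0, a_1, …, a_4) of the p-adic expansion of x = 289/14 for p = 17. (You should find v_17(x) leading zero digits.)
(a_0, …, a_4) = (0, 0, 11, 3, 1)

v_17(289/14) = 2, so a_0 = ... = a_1 = 0. Factor out: x = 17^2 · u with u = 1/14 a unit in ℤ_17. Expand u iteratively via a_{v+i} = u_i mod 17, u_{i+1} = (u_i − a_{v+i})/17:
  u_0 = 1/14;  a_2 = 11;  u_1 = (u_0 − 11)/17 = -9/14
  u_1 = -9/14;  a_3 = 3;  u_2 = (u_1 − 3)/17 = -3/14
  u_2 = -3/14;  a_4 = 1;  u_3 = (u_2 − 1)/17 = -1/14
Digits: (0, 0, 11, 3, 1).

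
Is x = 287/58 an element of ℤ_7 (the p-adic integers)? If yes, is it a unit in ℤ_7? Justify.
x ∈ ℤ_7 but not a unit; v_7(x) = 1 > 0

ℤ_7 = {x ∈ ℚ_7 : v_7(x) ≥ 0} and ℤ_7^× = {x ∈ ℤ_7 : v_7(x) = 0}. Here v_7(287/58) = v_7(num) − v_7(den) = 1; compare against these criteria.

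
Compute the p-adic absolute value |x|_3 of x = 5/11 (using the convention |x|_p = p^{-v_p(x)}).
|5/11|_3 = 1

Step 1 — compute v_3(x) by factoring powers of 3 out of the numerator and denominator: v_3(5/11) = 0. Step 2 — apply |x|_p = p^{-v_p(x)} = 3^{0} = 1.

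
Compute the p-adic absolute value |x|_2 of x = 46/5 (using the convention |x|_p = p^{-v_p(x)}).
|46/5|_2 = 1/2

Step 1 — compute v_2(x) by factoring powers of 2 out of the numerator and denominator: v_2(46/5) = 1. Step 2 — apply |x|_p = p^{-v_p(x)} = 2^{-1} = 1/2.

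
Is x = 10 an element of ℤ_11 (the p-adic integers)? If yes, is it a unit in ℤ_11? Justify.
x ∈ ℤ_11^× (unit); v_11(x) = 0

ℤ_11 = {x ∈ ℚ_11 : v_11(x) ≥ 0} and ℤ_11^× = {x ∈ ℤ_11 : v_11(x) = 0}. Here v_11(10) = v_11(num) − v_11(den) = 0; compare against these criteria.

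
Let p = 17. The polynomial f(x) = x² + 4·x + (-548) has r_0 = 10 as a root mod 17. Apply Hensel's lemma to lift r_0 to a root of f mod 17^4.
r_3 = 82103 (mod 83521)

Hensel: r_{i+1} = r_i − f(r_i)·(f′(r_i))^{-1} mod 17^{i+2}, f′(x) = 2x + 4. Iterate:
  r_0 = 10 (mod 17)
  r_1 = 27 (mod 289)
  r_2 = 3495 (mod 4913)
  r_3 = 82103 (mod 83521)
Final: r = 82103 satisfies f(r) ≡ 0 mod 17^4.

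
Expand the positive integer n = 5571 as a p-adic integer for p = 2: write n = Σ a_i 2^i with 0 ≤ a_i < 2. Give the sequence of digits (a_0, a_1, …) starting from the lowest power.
(a_0, a_1, …) = (1, 1, 0, 0, 0, 0, 1, 1, 1, 0, 1, 0, 1)

Repeated division by 2 gives the digits low-to-high: 5571 = 1 + 1·2^1 + 1·2^6 + 1·2^7 + 1·2^8 + 1·2^10 + 1·2^12. Digit sequence: (1, 1, 0, 0, 0, 0, 1, 1, 1, 0, 1, 0, 1).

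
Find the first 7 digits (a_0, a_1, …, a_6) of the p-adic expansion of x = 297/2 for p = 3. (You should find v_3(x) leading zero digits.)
(a_0, …, a_6) = (0, 0, 0, 1, 0, 2, 1)

v_3(297/2) = 3, so a_0 = ... = a_2 = 0. Factor out: x = 3^3 · u with u = 11/2 a unit in ℤ_3. Expand u iteratively via a_{v+i} = u_i mod 3, u_{i+1} = (u_i − a_{v+i})/3:
  u_0 = 11/2;  a_3 = 1;  u_1 = (u_0 − 1)/3 = 3/2
  u_1 = 3/2;  a_4 = 0;  u_2 = (u_1 − 0)/3 = 1/2
  u_2 = 1/2;  a_5 = 2;  u_3 = (u_2 − 2)/3 = -1/2
  u_3 = -1/2;  a_6 = 1;  u_4 = (u_3 − 1)/3 = -1/2
Digits: (0, 0, 0, 1, 0, 2, 1).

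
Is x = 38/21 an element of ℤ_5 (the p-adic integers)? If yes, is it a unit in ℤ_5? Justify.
x ∈ ℤ_5^× (unit); v_5(x) = 0

ℤ_5 = {x ∈ ℚ_5 : v_5(x) ≥ 0} and ℤ_5^× = {x ∈ ℤ_5 : v_5(x) = 0}. Here v_5(38/21) = v_5(num) − v_5(den) = 0; compare against these criteria.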